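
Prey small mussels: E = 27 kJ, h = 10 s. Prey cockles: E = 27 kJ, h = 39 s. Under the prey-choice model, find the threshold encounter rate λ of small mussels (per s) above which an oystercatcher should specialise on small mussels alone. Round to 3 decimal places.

Drop cockles once their profitability E₂/h₂ falls below the rate achievable on small mussels alone: E₂/h₂ = λE₁/(1 + λh₁).
Solve for λ: λE₁h₂ = E₂(1 + λh₁) → λ(E₁h₂ − E₂h₁) = E₂ → λ = E₂/(E₁h₂ − E₂h₁).
λ = 27/(27×39 − 27×10) = 27/783 = 0.03448 per s.

0.034 per s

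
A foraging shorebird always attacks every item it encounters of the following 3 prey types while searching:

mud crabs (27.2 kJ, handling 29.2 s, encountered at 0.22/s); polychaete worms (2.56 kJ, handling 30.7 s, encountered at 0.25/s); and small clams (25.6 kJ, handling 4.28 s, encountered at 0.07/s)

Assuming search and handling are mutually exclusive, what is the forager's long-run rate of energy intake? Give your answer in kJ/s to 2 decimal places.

R = Σλ_iE_i / (1 + Σλ_ih_i)
Numerator: 0.22×27.2 + 0.25×2.56 + 0.07×25.6 = 8.416
Denominator: 1 + 0.22×29.2 + 0.25×30.7 + 0.07×4.28 = 15.4
R = 8.416/15.4 = 0.5465 kJ/s

0.55 kJ/s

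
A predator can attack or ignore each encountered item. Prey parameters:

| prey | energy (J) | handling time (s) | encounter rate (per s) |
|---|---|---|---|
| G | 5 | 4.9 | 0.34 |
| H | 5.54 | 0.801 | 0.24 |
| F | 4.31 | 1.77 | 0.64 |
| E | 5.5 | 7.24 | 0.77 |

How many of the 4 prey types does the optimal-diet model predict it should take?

Rank by E/h (J/s): H 6.92, F 2.44, G 1.02, E 0.76. Include each in turn until the next type's E/h falls below the running intake rate.
Rate on top 1: 1.115. F: 2.44 > 1.115 → include.
Rate on top 2: 1.758. G: 1.02 < 1.758 → exclude; stop.
Optimal diet: H, F — 2 of 4 types.

2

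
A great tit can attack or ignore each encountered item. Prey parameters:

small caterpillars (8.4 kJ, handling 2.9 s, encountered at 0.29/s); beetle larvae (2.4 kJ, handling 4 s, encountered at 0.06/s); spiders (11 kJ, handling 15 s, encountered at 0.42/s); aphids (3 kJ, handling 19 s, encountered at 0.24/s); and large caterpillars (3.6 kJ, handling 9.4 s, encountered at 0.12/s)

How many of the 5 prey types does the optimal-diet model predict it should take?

1

Rank by E/h (kJ/s): small caterpillars 2.9, spiders 0.733, beetle larvae 0.6, large caterpillars 0.383, aphids 0.158. Include each in turn until the next type's E/h falls below the running intake rate.
Rate on top 1: 1.323. spiders: 0.733 < 1.323 → exclude; stop.
Optimal diet: small caterpillars — 1 of 5 types.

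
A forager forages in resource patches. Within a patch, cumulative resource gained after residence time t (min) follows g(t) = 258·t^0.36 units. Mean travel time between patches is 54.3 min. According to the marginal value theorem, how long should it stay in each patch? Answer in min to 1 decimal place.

Maximise g(t)/(T+t): set derivative to zero → g'(t)(T+t) = g(t).
g'(t) = 0.36·258·t^-0.64. Setting 0.36·258·t^-0.64 = 258·t^0.36/(54.3+t) gives 0.36(54.3+t) = t, so 0.64·t = 0.36×54.3.
t* = 0.36×54.3/0.64 = 30.54 min.

30.5 min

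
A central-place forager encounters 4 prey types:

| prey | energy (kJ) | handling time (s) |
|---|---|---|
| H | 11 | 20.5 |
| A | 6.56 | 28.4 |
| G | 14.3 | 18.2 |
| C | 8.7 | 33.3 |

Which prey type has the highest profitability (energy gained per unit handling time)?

In descending order of E/h:
G: 14.3/18.2 = 0.786 kJ/s
H: 11/20.5 = 0.537 kJ/s
C: 8.7/33.3 = 0.261 kJ/s
A: 6.56/28.4 = 0.231 kJ/s

G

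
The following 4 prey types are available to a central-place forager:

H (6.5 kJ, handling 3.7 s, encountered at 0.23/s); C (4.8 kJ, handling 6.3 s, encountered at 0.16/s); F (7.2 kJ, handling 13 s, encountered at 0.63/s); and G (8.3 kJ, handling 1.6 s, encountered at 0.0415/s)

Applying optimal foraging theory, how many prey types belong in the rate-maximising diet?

2

Rank by E/h (kJ/s): G 5.19, H 1.76, C 0.762, F 0.554. Include each in turn until the next type's E/h falls below the running intake rate.
Rate on top 1: 0.323. H: 1.76 > 0.323 → include.
Rate on top 2: 0.9593. C: 0.762 < 0.9593 → exclude; stop.
Optimal diet: G, H — 2 of 4 types.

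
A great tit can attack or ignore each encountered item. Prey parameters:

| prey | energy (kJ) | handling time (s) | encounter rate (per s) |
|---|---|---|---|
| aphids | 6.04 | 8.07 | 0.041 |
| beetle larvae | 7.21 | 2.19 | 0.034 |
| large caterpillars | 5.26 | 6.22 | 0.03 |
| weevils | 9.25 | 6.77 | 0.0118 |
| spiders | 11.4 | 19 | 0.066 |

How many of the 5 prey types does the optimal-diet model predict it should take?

Profitabilities (E/h, kJ/s): beetle larvae 3.29, weevils 1.37, large caterpillars 0.846, aphids 0.748, spiders 0.6. Add prey in this order while the next type's profitability exceeds the intake rate on those already taken.
Rate on top 1: 0.2282. weevils: 1.37 > 0.2282 → include.
Rate on top 2: 0.3069. large caterpillars: 0.846 > 0.3069 → include.
Rate on top 3: 0.3819. aphids: 0.748 > 0.3819 → include.
Rate on top 4: 0.4544. spiders: 0.6 > 0.4544 → include.
Optimal diet: beetle larvae, weevils, large caterpillars, aphids, spiders — 5 of 5 types.

5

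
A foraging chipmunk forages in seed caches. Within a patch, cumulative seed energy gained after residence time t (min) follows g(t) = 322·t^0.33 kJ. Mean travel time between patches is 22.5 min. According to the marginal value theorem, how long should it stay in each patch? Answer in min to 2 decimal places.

Optimal t* satisfies g'(t*) = g(t*)/(T + t*).
g'(t) = 0.33·322·t^-0.67. Setting 0.33·322·t^-0.67 = 322·t^0.33/(22.5+t) gives 0.33(22.5+t) = t, so 0.67·t = 0.33×22.5.
t* = 0.33×22.5/0.67 = 11.08 min.

11.08 min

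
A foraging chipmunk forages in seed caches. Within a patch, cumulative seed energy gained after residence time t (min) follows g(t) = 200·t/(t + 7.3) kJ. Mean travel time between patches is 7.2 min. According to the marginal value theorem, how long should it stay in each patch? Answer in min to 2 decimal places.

7.25 min

Maximise g(t)/(T+t): set derivative to zero → g'(t)(T+t) = g(t).
g'(t) = 200·7.3/(t + 7.3)². Setting 200·7.3/(t+7.3)² = 200t/[(t+7.3)(7.2+t)] gives 7.3(7.2+t) = t(t+7.3), so t² = 7.3×7.2 = 52.56.
t* = √52.56 = 7.25 min.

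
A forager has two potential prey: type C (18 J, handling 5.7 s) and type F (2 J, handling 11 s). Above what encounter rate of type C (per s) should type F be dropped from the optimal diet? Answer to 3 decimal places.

0.011 per s

At the threshold, the rate on type C alone equals the profitability of type F: λ·18/(1 + λ·5.7) = 2/11 = 0.1818.
Rearranging, λ(18 − 0.1818×5.7) = 0.1818, so λ = 0.1818/16.96 = 0.01072 per s.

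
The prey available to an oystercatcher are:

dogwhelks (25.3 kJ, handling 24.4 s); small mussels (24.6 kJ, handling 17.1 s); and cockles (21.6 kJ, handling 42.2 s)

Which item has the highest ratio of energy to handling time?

small mussels

In descending order of E/h:
small mussels: 24.6/17.1 = 1.44 kJ/s
dogwhelks: 25.3/24.4 = 1.04 kJ/s
cockles: 21.6/42.2 = 0.512 kJ/s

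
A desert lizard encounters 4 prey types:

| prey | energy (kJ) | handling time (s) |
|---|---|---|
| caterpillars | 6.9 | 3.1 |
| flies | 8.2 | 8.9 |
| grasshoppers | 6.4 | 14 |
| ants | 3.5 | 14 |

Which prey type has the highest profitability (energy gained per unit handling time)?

Profitability E/h (kJ/s): caterpillars = 6.9/3.1 = 2.23, flies = 8.2/8.9 = 0.921, grasshoppers = 6.4/14 = 0.457, ants = 3.5/14 = 0.25.
Ranked: caterpillars > flies > grasshoppers > ants.

caterpillars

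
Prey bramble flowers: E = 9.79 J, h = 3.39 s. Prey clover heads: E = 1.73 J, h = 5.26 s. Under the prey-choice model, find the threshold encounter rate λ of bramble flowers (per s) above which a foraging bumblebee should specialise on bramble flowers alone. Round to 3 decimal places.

0.038 per s

At the threshold, the rate on bramble flowers alone equals the profitability of clover heads: λ·9.79/(1 + λ·3.39) = 1.73/5.26 = 0.3289.
Rearranging, λ(9.79 − 0.3289×3.39) = 0.3289, so λ = 0.3289/8.675 = 0.03791 per s.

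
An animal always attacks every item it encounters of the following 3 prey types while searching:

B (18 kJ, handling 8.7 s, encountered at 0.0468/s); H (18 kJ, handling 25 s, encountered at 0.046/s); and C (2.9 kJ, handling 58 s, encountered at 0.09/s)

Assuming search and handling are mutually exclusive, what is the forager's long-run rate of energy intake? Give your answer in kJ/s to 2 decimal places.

R = (0.0468×18 + 0.046×18 + 0.09×2.9) / (1 + 0.0468×8.7 + 0.046×25 + 0.09×58) = 1.931/7.777 = 0.2483 kJ/s.

0.25 kJ/s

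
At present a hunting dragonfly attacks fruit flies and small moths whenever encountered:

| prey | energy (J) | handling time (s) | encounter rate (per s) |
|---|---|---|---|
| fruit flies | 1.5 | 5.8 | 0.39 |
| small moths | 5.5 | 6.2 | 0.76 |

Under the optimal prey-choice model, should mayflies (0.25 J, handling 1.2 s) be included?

No

Current rate: (0.39×1.5 + 0.76×5.5)/(1 + 0.39×5.8 + 0.76×6.2) = 0.5976 J/s.
Profitability of mayflies: 0.25/1.2 = 0.2083 J/s.
0.2083 < 0.5976, so adding mayflies would lower the average — exclude it.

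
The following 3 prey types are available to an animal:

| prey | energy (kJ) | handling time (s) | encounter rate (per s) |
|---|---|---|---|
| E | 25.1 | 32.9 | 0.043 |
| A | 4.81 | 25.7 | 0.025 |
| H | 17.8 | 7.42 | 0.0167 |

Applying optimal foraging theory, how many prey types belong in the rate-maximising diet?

E/h in descending order: H 2.4, E 0.763, A 0.187 kJ/s. The optimal diet is the largest prefix of this list for which every included type satisfies E_i/h_i > R on the types above it.
Rate on top 1: 0.2645. E: 0.763 > 0.2645 → include.
Rate on top 2: 0.5422. A: 0.187 < 0.5422 → exclude; stop.
Optimal diet: H, E — 2 of 3 types.

2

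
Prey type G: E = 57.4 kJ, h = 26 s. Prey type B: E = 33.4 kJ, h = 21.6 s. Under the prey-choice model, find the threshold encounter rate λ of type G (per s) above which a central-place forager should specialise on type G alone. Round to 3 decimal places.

0.090 per s

At the threshold, the rate on type G alone equals the profitability of type B: λ·57.4/(1 + λ·26) = 33.4/21.6 = 1.546.
Rearranging, λ(57.4 − 1.546×26) = 1.546, so λ = 1.546/17.2 = 0.08992 per s.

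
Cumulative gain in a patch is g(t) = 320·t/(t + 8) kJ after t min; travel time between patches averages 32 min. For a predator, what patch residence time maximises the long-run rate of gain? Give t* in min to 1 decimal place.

By the marginal value theorem, leave when the instantaneous gain rate g'(t) equals the habitat-wide average g(t)/(T + t).
g'(t) = 320·8/(t + 8)². Setting 320·8/(t+8)² = 320t/[(t+8)(32+t)] gives 8(32+t) = t(t+8), so t² = 8×32 = 256.
t* = √256 = 16 min.

16.0 min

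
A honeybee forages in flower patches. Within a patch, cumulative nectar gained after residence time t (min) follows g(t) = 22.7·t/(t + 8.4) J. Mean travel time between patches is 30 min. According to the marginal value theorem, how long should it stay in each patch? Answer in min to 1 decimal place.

15.9 min

By the marginal value theorem, leave when the instantaneous gain rate g'(t) equals the habitat-wide average g(t)/(T + t).
g'(t) = 22.7·8.4/(t + 8.4)². Setting 22.7·8.4/(t+8.4)² = 22.7t/[(t+8.4)(30+t)] gives 8.4(30+t) = t(t+8.4), so t² = 8.4×30 = 252.
t* = √252 = 15.87 min.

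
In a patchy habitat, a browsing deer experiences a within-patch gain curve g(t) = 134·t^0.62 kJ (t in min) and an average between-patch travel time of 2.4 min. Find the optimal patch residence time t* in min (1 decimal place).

3.9 min

Maximise g(t)/(T+t): set derivative to zero → g'(t)(T+t) = g(t).
g'(t) = 0.62·134·t^-0.38. Setting 0.62·134·t^-0.38 = 134·t^0.62/(2.4+t) gives 0.62(2.4+t) = t, so 0.38·t = 0.62×2.4.
t* = 0.62×2.4/0.38 = 3.916 min.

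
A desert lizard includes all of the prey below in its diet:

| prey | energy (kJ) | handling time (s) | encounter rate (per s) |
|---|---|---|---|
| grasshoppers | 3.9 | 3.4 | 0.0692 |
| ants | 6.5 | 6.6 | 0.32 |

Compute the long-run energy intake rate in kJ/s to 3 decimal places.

0.702 kJ/s

Energy encountered per unit search time: 0.0692×3.9 + 0.32×6.5 = 2.35 kJ/s.
Handling time per unit search time: 0.0692×3.4 + 0.32×6.6 = 2.347.
Rate = 2.35/(1 + 2.347) = 0.702 kJ/s.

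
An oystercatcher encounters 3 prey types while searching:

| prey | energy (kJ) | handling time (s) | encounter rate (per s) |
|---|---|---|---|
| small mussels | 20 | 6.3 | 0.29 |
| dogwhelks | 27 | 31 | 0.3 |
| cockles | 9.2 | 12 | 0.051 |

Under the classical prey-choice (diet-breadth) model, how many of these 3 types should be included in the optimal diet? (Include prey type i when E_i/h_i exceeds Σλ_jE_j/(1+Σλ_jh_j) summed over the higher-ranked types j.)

Profitabilities (E/h, kJ/s): small mussels 3.17, dogwhelks 0.871, cockles 0.767. Add prey in this order while the next type's profitability exceeds the intake rate on those already taken.
Rate on top 1: 2.052. dogwhelks: 0.871 < 2.052 → exclude; stop.
Optimal diet: small mussels — 1 of 3 types.

1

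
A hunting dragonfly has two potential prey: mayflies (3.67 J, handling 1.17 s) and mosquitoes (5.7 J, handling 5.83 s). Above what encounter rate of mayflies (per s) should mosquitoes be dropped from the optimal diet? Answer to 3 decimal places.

0.387 per s

The zero-one rule: include mosquitoes iff E₂/h₂ > λE₁/(1+λh₁). Equality gives the switch point.
λE₁h₂ = E₂ + λE₂h₁ ⇒ λ = E₂/(E₁h₂ − E₂h₁) = 5.7/(21.4 − 6.669) = 0.387 per s.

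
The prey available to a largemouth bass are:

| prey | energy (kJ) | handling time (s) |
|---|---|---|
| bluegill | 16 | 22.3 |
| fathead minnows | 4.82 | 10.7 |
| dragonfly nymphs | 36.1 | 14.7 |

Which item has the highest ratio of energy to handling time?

dragonfly nymphs

Profitability E/h (kJ/s): bluegill = 16/22.3 = 0.717, fathead minnows = 4.82/10.7 = 0.45, dragonfly nymphs = 36.1/14.7 = 2.46.
Ranked: dragonfly nymphs > bluegill > fathead minnows.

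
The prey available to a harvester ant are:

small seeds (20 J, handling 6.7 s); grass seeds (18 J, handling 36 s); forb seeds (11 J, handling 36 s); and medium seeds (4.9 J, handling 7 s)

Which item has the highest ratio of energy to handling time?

Profitability E/h (J/s): small seeds = 20/6.7 = 2.99, grass seeds = 18/36 = 0.5, forb seeds = 11/36 = 0.306, medium seeds = 4.9/7 = 0.7.
Ranked: small seeds > medium seeds > grass seeds > forb seeds.

small seeds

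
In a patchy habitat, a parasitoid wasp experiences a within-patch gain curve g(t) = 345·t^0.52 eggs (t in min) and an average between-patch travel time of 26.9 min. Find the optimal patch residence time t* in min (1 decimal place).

29.1 min

Optimal t* satisfies g'(t*) = g(t*)/(T + t*).
g'(t) = 0.52·345·t^-0.48. Setting 0.52·345·t^-0.48 = 345·t^0.52/(26.9+t) gives 0.52(26.9+t) = t, so 0.48·t = 0.52×26.9.
t* = 0.52×26.9/0.48 = 29.14 min.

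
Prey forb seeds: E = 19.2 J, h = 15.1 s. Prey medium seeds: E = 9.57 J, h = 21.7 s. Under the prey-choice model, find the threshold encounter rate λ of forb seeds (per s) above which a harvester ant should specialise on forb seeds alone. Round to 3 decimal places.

0.035 per s

At the threshold, the rate on forb seeds alone equals the profitability of medium seeds: λ·19.2/(1 + λ·15.1) = 9.57/21.7 = 0.441.
Rearranging, λ(19.2 − 0.441×15.1) = 0.441, so λ = 0.441/12.54 = 0.03517 per s.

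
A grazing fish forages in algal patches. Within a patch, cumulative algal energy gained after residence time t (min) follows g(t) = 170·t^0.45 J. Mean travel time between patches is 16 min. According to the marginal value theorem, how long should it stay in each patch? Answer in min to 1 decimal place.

By the marginal value theorem, leave when the instantaneous gain rate g'(t) equals the habitat-wide average g(t)/(T + t).
g'(t) = 0.45·170·t^-0.55. Setting 0.45·170·t^-0.55 = 170·t^0.45/(16+t) gives 0.45(16+t) = t, so 0.55·t = 0.45×16.
t* = 0.45×16/0.55 = 13.09 min.

13.1 min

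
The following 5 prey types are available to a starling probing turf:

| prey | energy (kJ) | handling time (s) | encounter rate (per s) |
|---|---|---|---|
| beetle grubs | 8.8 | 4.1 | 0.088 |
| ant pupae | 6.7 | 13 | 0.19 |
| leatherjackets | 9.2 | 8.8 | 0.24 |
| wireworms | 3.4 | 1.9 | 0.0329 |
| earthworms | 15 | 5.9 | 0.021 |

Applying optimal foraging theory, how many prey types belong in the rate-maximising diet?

E/h in descending order: earthworms 2.54, beetle grubs 2.15, wireworms 1.79, leatherjackets 1.05, ant pupae 0.515 kJ/s. The optimal diet is the largest prefix of this list for which every included type satisfies E_i/h_i > R on the types above it.
Rate on top 1: 0.2803. beetle grubs: 2.15 > 0.2803 → include.
Rate on top 2: 0.7338. wireworms: 1.79 > 0.7338 → include.
Rate on top 3: 0.7764. leatherjackets: 1.05 > 0.7764 → include.
Rate on top 4: 0.9317. ant pupae: 0.515 < 0.9317 → exclude; stop.
Optimal diet: earthworms, beetle grubs, wireworms, leatherjackets — 4 of 5 types.

4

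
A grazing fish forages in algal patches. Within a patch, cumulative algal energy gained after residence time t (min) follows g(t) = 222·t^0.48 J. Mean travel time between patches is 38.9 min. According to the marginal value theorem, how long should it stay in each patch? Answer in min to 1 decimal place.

35.9 min

Maximise g(t)/(T+t): set derivative to zero → g'(t)(T+t) = g(t).
g'(t) = 0.48·222·t^-0.52. Setting 0.48·222·t^-0.52 = 222·t^0.48/(38.9+t) gives 0.48(38.9+t) = t, so 0.52·t = 0.48×38.9.
t* = 0.48×38.9/0.52 = 35.91 min.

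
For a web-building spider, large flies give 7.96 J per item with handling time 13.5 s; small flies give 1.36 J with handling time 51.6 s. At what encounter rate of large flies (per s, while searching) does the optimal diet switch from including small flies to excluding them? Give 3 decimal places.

Drop small flies once their profitability E₂/h₂ falls below the rate achievable on large flies alone: E₂/h₂ = λE₁/(1 + λh₁).
Solve for λ: λE₁h₂ = E₂(1 + λh₁) → λ(E₁h₂ − E₂h₁) = E₂ → λ = E₂/(E₁h₂ − E₂h₁).
λ = 1.36/(7.96×51.6 − 1.36×13.5) = 1.36/392.4 = 0.003466 per s.

0.003 per s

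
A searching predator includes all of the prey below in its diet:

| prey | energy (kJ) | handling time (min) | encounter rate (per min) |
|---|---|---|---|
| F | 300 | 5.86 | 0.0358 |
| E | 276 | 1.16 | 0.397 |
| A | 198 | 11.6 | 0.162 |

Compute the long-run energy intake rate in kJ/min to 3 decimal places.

42.932 kJ/min

Energy encountered per unit search time: 0.0358×300 + 0.397×276 + 0.162×198 = 152.4 kJ/min.
Handling time per unit search time: 0.0358×5.86 + 0.397×1.16 + 0.162×11.6 = 2.55.
Rate = 152.4/(1 + 2.55) = 42.93 kJ/min.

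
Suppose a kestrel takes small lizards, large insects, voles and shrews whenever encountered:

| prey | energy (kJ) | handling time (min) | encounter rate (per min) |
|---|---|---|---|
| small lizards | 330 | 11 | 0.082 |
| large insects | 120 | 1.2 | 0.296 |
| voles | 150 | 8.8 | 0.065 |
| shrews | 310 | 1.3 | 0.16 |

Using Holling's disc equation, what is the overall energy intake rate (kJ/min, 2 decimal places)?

R = (0.082×330 + 0.296×120 + 0.065×150 + 0.16×310) / (1 + 0.082×11 + 0.296×1.2 + 0.065×8.8 + 0.16×1.3) = 121.9/3.037 = 40.15 kJ/min.

40.15 kJ/min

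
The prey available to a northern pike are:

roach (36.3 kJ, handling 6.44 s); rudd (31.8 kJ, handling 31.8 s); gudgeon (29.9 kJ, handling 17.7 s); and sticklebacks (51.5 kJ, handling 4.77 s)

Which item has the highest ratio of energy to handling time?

In descending order of E/h:
sticklebacks: 51.5/4.77 = 10.8 kJ/s
roach: 36.3/6.44 = 5.64 kJ/s
gudgeon: 29.9/17.7 = 1.69 kJ/s
rudd: 31.8/31.8 = 1 kJ/s

sticklebacks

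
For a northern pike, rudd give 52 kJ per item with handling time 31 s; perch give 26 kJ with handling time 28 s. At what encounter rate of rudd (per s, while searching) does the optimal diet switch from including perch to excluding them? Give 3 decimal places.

0.040 per s

Drop perch once their profitability E₂/h₂ falls below the rate achievable on rudd alone: E₂/h₂ = λE₁/(1 + λh₁).
Solve for λ: λE₁h₂ = E₂(1 + λh₁) → λ(E₁h₂ − E₂h₁) = E₂ → λ = E₂/(E₁h₂ − E₂h₁).
λ = 26/(52×28 − 26×31) = 26/650 = 0.04 per s.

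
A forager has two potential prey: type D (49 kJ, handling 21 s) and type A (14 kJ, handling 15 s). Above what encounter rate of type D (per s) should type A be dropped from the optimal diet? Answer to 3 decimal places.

0.032 per s

At the threshold, the rate on type D alone equals the profitability of type A: λ·49/(1 + λ·21) = 14/15 = 0.9333.
Rearranging, λ(49 − 0.9333×21) = 0.9333, so λ = 0.9333/29.4 = 0.03175 per s.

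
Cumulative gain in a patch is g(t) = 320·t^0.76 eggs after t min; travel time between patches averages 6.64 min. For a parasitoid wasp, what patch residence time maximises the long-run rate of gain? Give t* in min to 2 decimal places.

21.03 min

Maximise g(t)/(T+t): set derivative to zero → g'(t)(T+t) = g(t).
g'(t) = 0.76·320·t^-0.24. Setting 0.76·320·t^-0.24 = 320·t^0.76/(6.64+t) gives 0.76(6.64+t) = t, so 0.24·t = 0.76×6.64.
t* = 0.76×6.64/0.24 = 21.03 min.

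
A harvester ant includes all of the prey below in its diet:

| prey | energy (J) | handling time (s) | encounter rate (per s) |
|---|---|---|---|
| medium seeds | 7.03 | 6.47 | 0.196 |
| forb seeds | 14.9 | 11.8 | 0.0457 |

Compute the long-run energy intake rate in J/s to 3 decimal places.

0.733 J/s

R = Σλ_iE_i / (1 + Σλ_ih_i)
Numerator: 0.196×7.03 + 0.0457×14.9 = 2.059
Denominator: 1 + 0.196×6.47 + 0.0457×11.8 = 2.807
R = 2.059/2.807 = 0.7334 J/s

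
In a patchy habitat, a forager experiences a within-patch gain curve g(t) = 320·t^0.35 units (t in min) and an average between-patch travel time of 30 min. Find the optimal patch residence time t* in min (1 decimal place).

By the marginal value theorem, leave when the instantaneous gain rate g'(t) equals the habitat-wide average g(t)/(T + t).
g'(t) = 0.35·320·t^-0.65. Setting 0.35·320·t^-0.65 = 320·t^0.35/(30+t) gives 0.35(30+t) = t, so 0.65·t = 0.35×30.
t* = 0.35×30/0.65 = 16.15 min.

16.2 min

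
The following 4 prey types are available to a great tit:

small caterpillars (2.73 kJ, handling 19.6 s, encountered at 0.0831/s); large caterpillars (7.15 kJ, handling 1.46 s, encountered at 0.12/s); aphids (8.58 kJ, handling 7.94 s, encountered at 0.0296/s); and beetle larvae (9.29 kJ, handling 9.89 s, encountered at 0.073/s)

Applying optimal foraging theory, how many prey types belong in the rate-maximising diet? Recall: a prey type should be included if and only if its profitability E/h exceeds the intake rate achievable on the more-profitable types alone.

E/h in descending order: large caterpillars 4.9, aphids 1.08, beetle larvae 0.939, small caterpillars 0.139 kJ/s. The optimal diet is the largest prefix of this list for which every included type satisfies E_i/h_i > R on the types above it.
Rate on top 1: 0.7301. aphids: 1.08 > 0.7301 → include.
Rate on top 2: 0.7885. beetle larvae: 0.939 > 0.7885 → include.
Rate on top 3: 0.8396. small caterpillars: 0.139 < 0.8396 → exclude; stop.
Optimal diet: large caterpillars, aphids, beetle larvae — 3 of 4 types.

3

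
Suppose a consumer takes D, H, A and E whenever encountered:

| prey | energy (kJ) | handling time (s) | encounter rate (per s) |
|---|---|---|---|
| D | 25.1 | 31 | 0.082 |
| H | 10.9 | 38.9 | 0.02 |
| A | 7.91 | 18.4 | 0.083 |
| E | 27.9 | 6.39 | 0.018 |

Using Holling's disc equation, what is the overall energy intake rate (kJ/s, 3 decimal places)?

0.576 kJ/s

Energy encountered per unit search time: 0.082×25.1 + 0.02×10.9 + 0.083×7.91 + 0.018×27.9 = 3.435 kJ/s.
Handling time per unit search time: 0.082×31 + 0.02×38.9 + 0.083×18.4 + 0.018×6.39 = 4.962.
Rate = 3.435/(1 + 4.962) = 0.5761 kJ/s.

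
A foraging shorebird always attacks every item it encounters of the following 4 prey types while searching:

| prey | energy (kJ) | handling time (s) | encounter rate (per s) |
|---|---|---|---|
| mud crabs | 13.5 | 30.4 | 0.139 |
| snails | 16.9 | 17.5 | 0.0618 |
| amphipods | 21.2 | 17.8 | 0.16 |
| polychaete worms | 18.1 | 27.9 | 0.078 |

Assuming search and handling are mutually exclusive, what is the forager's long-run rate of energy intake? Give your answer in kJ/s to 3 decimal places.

R = Σλ_iE_i / (1 + Σλ_ih_i)
Numerator: 0.139×13.5 + 0.0618×16.9 + 0.16×21.2 + 0.078×18.1 = 7.725
Denominator: 1 + 0.139×30.4 + 0.0618×17.5 + 0.16×17.8 + 0.078×27.9 = 11.33
R = 7.725/11.33 = 0.6817 kJ/s

0.682 kJ/s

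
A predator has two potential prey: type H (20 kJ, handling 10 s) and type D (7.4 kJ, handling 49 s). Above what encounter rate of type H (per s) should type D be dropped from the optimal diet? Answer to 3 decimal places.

At the threshold, the rate on type H alone equals the profitability of type D: λ·20/(1 + λ·10) = 7.4/49 = 0.151.
Rearranging, λ(20 − 0.151×10) = 0.151, so λ = 0.151/18.49 = 0.008168 per s.

0.008 per s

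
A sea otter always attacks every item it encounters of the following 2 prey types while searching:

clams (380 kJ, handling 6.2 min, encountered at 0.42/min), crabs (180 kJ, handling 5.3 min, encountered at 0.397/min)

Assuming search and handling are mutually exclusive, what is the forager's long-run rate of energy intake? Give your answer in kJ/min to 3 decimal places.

40.479 kJ/min

R = (0.42×380 + 0.397×180) / (1 + 0.42×6.2 + 0.397×5.3) = 231.1/5.708 = 40.48 kJ/min.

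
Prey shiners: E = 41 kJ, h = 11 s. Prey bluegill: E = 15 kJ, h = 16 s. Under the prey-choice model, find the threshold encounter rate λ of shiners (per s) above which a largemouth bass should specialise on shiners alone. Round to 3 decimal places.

0.031 per s

At the threshold, the rate on shiners alone equals the profitability of bluegill: λ·41/(1 + λ·11) = 15/16 = 0.9375.
Rearranging, λ(41 − 0.9375×11) = 0.9375, so λ = 0.9375/30.69 = 0.03055 per s.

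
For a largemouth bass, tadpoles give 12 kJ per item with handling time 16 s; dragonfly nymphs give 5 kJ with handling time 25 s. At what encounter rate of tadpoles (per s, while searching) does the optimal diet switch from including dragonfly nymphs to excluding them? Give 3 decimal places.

The zero-one rule: include dragonfly nymphs iff E₂/h₂ > λE₁/(1+λh₁). Equality gives the switch point.
λE₁h₂ = E₂ + λE₂h₁ ⇒ λ = E₂/(E₁h₂ − E₂h₁) = 5/(300 − 80) = 0.02273 per s.

0.023 per s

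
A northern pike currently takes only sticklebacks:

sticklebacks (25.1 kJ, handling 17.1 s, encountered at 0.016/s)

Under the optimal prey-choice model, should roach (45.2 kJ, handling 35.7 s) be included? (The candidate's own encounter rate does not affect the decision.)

Intake rate on the current diet: R = (0.016×25.1) / (1 + 0.016×17.1) = 0.4016/1.274 = 0.3153 kJ/s.
Profitability of roach: 45.2/35.7 = 1.266 kJ/s.
Since 1.266 > R, including roach increases the long-run rate.

Yes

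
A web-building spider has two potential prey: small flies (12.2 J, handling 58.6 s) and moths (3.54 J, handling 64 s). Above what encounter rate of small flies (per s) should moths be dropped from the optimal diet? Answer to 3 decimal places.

At the threshold, the rate on small flies alone equals the profitability of moths: λ·12.2/(1 + λ·58.6) = 3.54/64 = 0.05531.
Rearranging, λ(12.2 − 0.05531×58.6) = 0.05531, so λ = 0.05531/8.959 = 0.006174 per s.

0.006 per s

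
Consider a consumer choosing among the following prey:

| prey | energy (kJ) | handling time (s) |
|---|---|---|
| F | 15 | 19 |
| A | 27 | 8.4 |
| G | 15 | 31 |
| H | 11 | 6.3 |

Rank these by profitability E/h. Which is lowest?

G

Profitability E/h (kJ/s): F = 15/19 = 0.789, A = 27/8.4 = 3.21, G = 15/31 = 0.484, H = 11/6.3 = 1.75.
Ranked: A > H > F > G.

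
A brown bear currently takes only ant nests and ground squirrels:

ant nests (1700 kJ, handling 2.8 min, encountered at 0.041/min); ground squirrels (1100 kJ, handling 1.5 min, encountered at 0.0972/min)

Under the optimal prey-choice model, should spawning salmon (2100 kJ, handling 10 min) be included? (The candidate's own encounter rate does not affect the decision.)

Yes

Current rate: (0.041×1700 + 0.0972×1100)/(1 + 0.041×2.8 + 0.0972×1.5) = 140.1 kJ/min.
spawning salmon: E/h = 2100/10 = 210 kJ/min.
210 > 140.1, so adding spawning salmon raises the average — include it.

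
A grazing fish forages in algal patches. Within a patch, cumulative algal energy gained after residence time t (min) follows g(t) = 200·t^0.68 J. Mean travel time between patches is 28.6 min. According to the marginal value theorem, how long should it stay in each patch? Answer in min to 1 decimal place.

60.8 min

Optimal t* satisfies g'(t*) = g(t*)/(T + t*).
g'(t) = 0.68·200·t^-0.32. Setting 0.68·200·t^-0.32 = 200·t^0.68/(28.6+t) gives 0.68(28.6+t) = t, so 0.32·t = 0.68×28.6.
t* = 0.68×28.6/0.32 = 60.78 min.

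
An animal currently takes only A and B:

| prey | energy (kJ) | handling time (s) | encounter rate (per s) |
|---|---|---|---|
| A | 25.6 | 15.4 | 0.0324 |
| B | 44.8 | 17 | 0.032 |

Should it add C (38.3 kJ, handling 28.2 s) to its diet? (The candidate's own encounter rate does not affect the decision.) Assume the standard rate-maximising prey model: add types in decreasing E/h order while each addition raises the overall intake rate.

Current rate: (0.0324×25.6 + 0.032×44.8)/(1 + 0.0324×15.4 + 0.032×17) = 1.108 kJ/s.
Profitability of C: 38.3/28.2 = 1.358 kJ/s.
Since 1.358 > R, including C increases the long-run rate.

Yes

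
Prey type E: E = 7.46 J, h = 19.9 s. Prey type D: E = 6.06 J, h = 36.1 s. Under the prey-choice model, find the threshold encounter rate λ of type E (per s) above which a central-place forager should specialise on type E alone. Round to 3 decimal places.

0.041 per s

The zero-one rule: include type D iff E₂/h₂ > λE₁/(1+λh₁). Equality gives the switch point.
λE₁h₂ = E₂ + λE₂h₁ ⇒ λ = E₂/(E₁h₂ − E₂h₁) = 6.06/(269.3 − 120.6) = 0.04075 per s.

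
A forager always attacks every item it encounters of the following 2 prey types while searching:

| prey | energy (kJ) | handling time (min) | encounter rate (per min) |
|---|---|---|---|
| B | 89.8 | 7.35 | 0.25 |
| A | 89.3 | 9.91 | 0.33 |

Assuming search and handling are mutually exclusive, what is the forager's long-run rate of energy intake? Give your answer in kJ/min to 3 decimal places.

Energy encountered per unit search time: 0.25×89.8 + 0.33×89.3 = 51.92 kJ/min.
Handling time per unit search time: 0.25×7.35 + 0.33×9.91 = 5.108.
Rate = 51.92/(1 + 5.108) = 8.5 kJ/min.

8.500 kJ/min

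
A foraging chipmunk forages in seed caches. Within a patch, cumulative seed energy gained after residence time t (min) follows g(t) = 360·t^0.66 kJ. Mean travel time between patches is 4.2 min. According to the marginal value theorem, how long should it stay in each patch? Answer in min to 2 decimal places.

8.15 min

Optimal t* satisfies g'(t*) = g(t*)/(T + t*).
g'(t) = 0.66·360·t^-0.34. Setting 0.66·360·t^-0.34 = 360·t^0.66/(4.2+t) gives 0.66(4.2+t) = t, so 0.34·t = 0.66×4.2.
t* = 0.66×4.2/0.34 = 8.153 min.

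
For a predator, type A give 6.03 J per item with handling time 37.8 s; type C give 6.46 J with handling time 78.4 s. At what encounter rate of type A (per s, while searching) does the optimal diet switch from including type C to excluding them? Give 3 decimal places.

Drop type C once their profitability E₂/h₂ falls below the rate achievable on type A alone: E₂/h₂ = λE₁/(1 + λh₁).
Solve for λ: λE₁h₂ = E₂(1 + λh₁) → λ(E₁h₂ − E₂h₁) = E₂ → λ = E₂/(E₁h₂ − E₂h₁).
λ = 6.46/(6.03×78.4 − 6.46×37.8) = 6.46/228.6 = 0.02826 per s.

0.028 per s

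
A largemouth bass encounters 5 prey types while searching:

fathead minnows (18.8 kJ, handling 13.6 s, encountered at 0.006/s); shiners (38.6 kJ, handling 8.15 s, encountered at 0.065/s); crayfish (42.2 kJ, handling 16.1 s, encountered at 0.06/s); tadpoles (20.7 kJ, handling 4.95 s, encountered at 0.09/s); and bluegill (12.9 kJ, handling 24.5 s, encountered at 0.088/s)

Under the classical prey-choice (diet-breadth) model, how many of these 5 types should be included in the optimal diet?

3

Rank by E/h (kJ/s): shiners 4.74, tadpoles 4.18, crayfish 2.62, fathead minnows 1.38, bluegill 0.527. Include each in turn until the next type's E/h falls below the running intake rate.
Rate on top 1: 1.64. tadpoles: 4.18 > 1.64 → include.
Rate on top 2: 2.213. crayfish: 2.62 > 2.213 → include.
Rate on top 3: 2.347. fathead minnows: 1.38 < 2.347 → exclude; stop.
Optimal diet: shiners, tadpoles, crayfish — 3 of 5 types.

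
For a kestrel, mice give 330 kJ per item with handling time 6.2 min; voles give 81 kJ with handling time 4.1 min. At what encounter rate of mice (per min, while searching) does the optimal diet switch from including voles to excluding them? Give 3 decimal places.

Drop voles once their profitability E₂/h₂ falls below the rate achievable on mice alone: E₂/h₂ = λE₁/(1 + λh₁).
Solve for λ: λE₁h₂ = E₂(1 + λh₁) → λ(E₁h₂ − E₂h₁) = E₂ → λ = E₂/(E₁h₂ − E₂h₁).
λ = 81/(330×4.1 − 81×6.2) = 81/850.8 = 0.0952 per min.

0.095 per min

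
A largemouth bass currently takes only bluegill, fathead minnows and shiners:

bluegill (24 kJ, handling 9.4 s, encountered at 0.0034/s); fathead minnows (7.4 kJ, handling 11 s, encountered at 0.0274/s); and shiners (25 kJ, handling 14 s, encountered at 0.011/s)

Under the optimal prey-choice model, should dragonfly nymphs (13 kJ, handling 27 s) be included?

Yes

Current rate: (0.0034×24 + 0.0274×7.4 + 0.011×25)/(1 + 0.0034×9.4 + 0.0274×11 + 0.011×14) = 0.3761 kJ/s.
Profitability of dragonfly nymphs: 13/27 = 0.4815 kJ/s.
0.4815 > 0.3761, so adding dragonfly nymphs raises the average — include it.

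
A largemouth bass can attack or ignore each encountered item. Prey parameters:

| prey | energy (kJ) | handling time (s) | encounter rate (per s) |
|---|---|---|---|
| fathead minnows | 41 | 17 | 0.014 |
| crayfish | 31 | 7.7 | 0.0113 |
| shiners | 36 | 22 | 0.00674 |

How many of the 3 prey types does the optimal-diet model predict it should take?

Rank by E/h (kJ/s): crayfish 4.03, fathead minnows 2.41, shiners 1.64. Include each in turn until the next type's E/h falls below the running intake rate.
Rate on top 1: 0.3223. fathead minnows: 2.41 > 0.3223 → include.
Rate on top 2: 0.6976. shiners: 1.64 > 0.6976 → include.
Optimal diet: crayfish, fathead minnows, shiners — 3 of 3 types.

3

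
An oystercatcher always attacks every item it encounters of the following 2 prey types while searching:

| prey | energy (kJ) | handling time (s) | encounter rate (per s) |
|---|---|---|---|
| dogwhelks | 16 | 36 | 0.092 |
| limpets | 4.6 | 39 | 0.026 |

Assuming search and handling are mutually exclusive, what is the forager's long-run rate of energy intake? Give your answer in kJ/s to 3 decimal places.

0.299 kJ/s

R = (0.092×16 + 0.026×4.6) / (1 + 0.092×36 + 0.026×39) = 1.592/5.326 = 0.2988 kJ/s.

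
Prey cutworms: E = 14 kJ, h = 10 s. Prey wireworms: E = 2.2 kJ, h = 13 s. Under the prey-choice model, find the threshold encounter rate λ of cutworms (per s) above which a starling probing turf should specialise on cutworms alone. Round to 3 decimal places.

0.014 per s

Drop wireworms once their profitability E₂/h₂ falls below the rate achievable on cutworms alone: E₂/h₂ = λE₁/(1 + λh₁).
Solve for λ: λE₁h₂ = E₂(1 + λh₁) → λ(E₁h₂ − E₂h₁) = E₂ → λ = E₂/(E₁h₂ − E₂h₁).
λ = 2.2/(14×13 − 2.2×10) = 2.2/160 = 0.01375 per s.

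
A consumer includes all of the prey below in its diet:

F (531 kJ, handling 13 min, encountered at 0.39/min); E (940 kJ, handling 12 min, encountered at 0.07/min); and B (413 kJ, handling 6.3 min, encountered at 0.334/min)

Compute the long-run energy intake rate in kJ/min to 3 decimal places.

R = (0.39×531 + 0.07×940 + 0.334×413) / (1 + 0.39×13 + 0.07×12 + 0.334×6.3) = 410.8/9.014 = 45.58 kJ/min.

45.576 kJ/min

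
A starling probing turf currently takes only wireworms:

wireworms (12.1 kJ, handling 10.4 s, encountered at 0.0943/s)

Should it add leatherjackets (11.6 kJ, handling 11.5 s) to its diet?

Yes

Intake rate on the current diet: R = (0.0943×12.1) / (1 + 0.0943×10.4) = 1.141/1.981 = 0.5761 kJ/s.
Profitability of leatherjackets: 11.6/11.5 = 1.009 kJ/s.
Since 1.009 > R, including leatherjackets increases the long-run rate.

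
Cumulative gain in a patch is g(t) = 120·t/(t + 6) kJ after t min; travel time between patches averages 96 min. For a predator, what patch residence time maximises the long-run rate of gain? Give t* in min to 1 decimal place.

24.0 min

By the marginal value theorem, leave when the instantaneous gain rate g'(t) equals the habitat-wide average g(t)/(T + t).
g'(t) = 120·6/(t + 6)². Setting 120·6/(t+6)² = 120t/[(t+6)(96+t)] gives 6(96+t) = t(t+6), so t² = 6×96 = 576.
t* = √576 = 24 min.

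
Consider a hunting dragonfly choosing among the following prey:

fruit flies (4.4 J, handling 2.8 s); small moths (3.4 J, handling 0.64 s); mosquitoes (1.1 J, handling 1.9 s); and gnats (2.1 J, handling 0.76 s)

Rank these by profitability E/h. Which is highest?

Profitability E/h (J/s): fruit flies = 4.4/2.8 = 1.57, small moths = 3.4/0.64 = 5.31, mosquitoes = 1.1/1.9 = 0.579, gnats = 2.1/0.76 = 2.76.
Ranked: small moths > gnats > fruit flies > mosquitoes.

small moths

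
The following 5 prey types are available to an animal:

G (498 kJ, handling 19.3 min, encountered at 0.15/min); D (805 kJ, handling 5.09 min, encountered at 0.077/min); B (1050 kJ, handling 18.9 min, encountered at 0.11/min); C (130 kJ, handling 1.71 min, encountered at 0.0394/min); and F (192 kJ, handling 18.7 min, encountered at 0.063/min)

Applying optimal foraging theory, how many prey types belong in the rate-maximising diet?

3

Rank by E/h (kJ/min): D 158, C 76, B 55.6, G 25.8, F 10.3. Include each in turn until the next type's E/h falls below the running intake rate.
Rate on top 1: 44.53. C: 76 > 44.53 → include.
Rate on top 2: 45.99. B: 55.6 > 45.99 → include.
Rate on top 3: 51.61. G: 25.8 < 51.61 → exclude; stop.
Optimal diet: D, C, B — 3 of 5 types.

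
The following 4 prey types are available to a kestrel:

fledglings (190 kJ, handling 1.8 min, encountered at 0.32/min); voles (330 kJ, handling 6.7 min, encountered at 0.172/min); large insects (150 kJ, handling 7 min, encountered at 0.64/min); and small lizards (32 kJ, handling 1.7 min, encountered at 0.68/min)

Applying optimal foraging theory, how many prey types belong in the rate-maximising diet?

Rank by E/h (kJ/min): fledglings 106, voles 49.3, large insects 21.4, small lizards 18.8. Include each in turn until the next type's E/h falls below the running intake rate.
Rate on top 1: 38.58. voles: 49.3 > 38.58 → include.
Rate on top 2: 43.09. large insects: 21.4 < 43.09 → exclude; stop.
Optimal diet: fledglings, voles — 2 of 4 types.

2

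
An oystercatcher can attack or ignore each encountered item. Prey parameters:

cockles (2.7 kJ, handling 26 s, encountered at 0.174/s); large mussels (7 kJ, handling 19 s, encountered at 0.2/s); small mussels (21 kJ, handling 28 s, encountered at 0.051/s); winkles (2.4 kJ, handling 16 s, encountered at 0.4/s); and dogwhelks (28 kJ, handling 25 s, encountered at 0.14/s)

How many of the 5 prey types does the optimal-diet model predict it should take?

1

Profitabilities (E/h, kJ/s): dogwhelks 1.12, small mussels 0.75, large mussels 0.368, winkles 0.15, cockles 0.104. Add prey in this order while the next type's profitability exceeds the intake rate on those already taken.
Rate on top 1: 0.8711. small mussels: 0.75 < 0.8711 → exclude; stop.
Optimal diet: dogwhelks — 1 of 5 types.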